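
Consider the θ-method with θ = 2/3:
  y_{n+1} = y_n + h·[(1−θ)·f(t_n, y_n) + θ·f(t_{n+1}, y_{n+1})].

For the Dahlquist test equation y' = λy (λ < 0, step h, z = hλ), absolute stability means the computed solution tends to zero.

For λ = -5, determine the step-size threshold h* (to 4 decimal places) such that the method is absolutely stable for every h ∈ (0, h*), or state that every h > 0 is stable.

(−∞, 0) — no finite endpoint. Any h>0 works for λ=-5.

With y'=λy (z=hλ):
  y_{n+1} = y_n + z·[1/3·y_n + 2/3·y_{n+1}] ⇒ (1 − 2/3z)y_{n+1} = (1 + 1/3z)y_n
  R(z) = (1 + 1/3z)/(1 − 2/3z).

Solve |R(x)|<1 on ℝ⁻.
x=-0.81: |R|=0.4740
x=-2: |R|=0.1429
x=-10: |R|=0.3043
x=-100: |R|=0.4778
θ=2/3≥1/2 ⇒ |1+1/3x|<|1−2/3x| ∀x<0 ⇒ unbounded interval.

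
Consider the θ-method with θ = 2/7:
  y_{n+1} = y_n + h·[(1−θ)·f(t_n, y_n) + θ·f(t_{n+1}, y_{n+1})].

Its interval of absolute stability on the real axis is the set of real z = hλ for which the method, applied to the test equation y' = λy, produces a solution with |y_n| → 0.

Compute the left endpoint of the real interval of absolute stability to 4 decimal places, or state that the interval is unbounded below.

Test eqn y'=λy, z=hλ:
  y_{n+1} = y_n + z·[5/7·y_n + 2/7·y_{n+1}] ⇒ (1 − 2/7z)y_{n+1} = (1 + 5/7z)y_n
  R(z) = (1 + 5/7z)/(1 − 2/7z).

Solve |R(x)|<1 on ℝ⁻.
x=-1.49: |R|=0.0451
R=−1: 1+5/7x = −1+2/7x ⇒ -3/7x=2 ⇒ x=2/(-3/7)=-4.6667
Confirm numerically:
  x=-4.276: |R|=0.92464 <1
  x=-2.501: |R|=0.45867 <1
  x=-2.387: |R|=0.41914 <1
  x=-2.229: |R|=0.36176 <1
  x=-5.253: |R|=1.10048 >1
  x=-4.995: |R|=1.05798 >1
  x=-4.723: |R|=1.01028 >1
Stable set (-4.6667, 0).

z* = -4.6667.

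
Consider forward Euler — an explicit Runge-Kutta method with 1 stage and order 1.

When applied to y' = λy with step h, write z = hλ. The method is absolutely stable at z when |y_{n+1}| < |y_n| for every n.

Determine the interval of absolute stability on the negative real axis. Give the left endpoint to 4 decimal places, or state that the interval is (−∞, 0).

z∈(-2.0000,0).

Set f=λy, z=hλ:
  order 1, 1-stage ⇒ R(z)=1+z
  (e.g. R(-1.49)=-0.49000, |R|=0.49000)

Find x<0 with |R(x)|<1.
x=-1.49: |R|=0.4900
|R(-2.35)|=1.3500 |R(-2.03)|=1.0300 |R(-1.43)|=0.4300
Bisect:
  x_lo=-2.4273 |R|=1.4273  x_hi=-0.3290 |R|=0.6710
  mid=-1.37813 |R|=0.37813 →hi
  mid=-1.90271 |R|=0.90271 →hi
  mid=-2.16500 |R|=1.16500 →lo
  mid=-2.03385 |R|=1.03385 →lo
  mid=-1.96828 |R|=0.96828 →hi
  mid=-2.00106 |R|=1.00106 →lo
  mid=-1.98467 |R|=0.98467 →hi
  mid=-1.99287 |R|=0.99287 →hi
  ...
  [-2.00004,-1.99991] ⇒ x*=-2.0000
Interval (-2.0000, 0).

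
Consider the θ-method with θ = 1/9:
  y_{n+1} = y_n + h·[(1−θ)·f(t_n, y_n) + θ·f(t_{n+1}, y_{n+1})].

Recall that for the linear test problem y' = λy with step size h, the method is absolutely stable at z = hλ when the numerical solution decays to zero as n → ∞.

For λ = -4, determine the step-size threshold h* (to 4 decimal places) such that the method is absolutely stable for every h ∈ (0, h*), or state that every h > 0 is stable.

Test eqn y'=λy, z=hλ:
  y_{n+1} = y_n + z·[8/9·y_n + 1/9·y_{n+1}] ⇒ (1 − 1/9z)y_{n+1} = (1 + 8/9z)y_n
  R(z) = (1 + 8/9z)/(1 − 1/9z).

Solve |R(x)|<1 on ℝ⁻.
x=-1.17: |R|=0.0354
R=−1: 1+8/9x = −1+1/9x ⇒ -7/9x=2 ⇒ x=2/(-7/9)=-2.5714
Confirm numerically:
  x=-2.107: |R|=0.70730 <1
  x=-1.560: |R|=0.32955 <1
  x=-1.552: |R|=0.32373 <1
  x=-1.453: |R|=0.25103 <1
  x=-3.022: |R|=1.26235 >1
  x=-3.005: |R|=1.25281 >1
  x=-2.630: |R|=1.03525 >1
So |R|<1 on (-2.5714, 0).

(-2.5714,0); λ=-4 ⇒ h* = (18/7)/4 = 0.6429.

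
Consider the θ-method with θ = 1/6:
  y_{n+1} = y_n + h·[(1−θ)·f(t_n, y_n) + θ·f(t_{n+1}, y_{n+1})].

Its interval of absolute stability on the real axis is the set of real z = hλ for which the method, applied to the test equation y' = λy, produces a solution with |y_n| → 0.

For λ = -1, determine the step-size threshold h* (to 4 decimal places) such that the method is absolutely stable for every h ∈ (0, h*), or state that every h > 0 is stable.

(-3.0000,0); λ=-1 ⇒ h* = (3)/1 = 3.0000.

Test eqn y'=λy, z=hλ:
  y_{n+1} = y_n + z·[5/6·y_n + 1/6·y_{n+1}] ⇒ (1 − 1/6z)y_{n+1} = (1 + 5/6z)y_n
  ⇒ R(z) = (1 + 5/6z)/(1 − 1/6z).

Solve |R(x)|<1 on ℝ⁻.
x=-1.77: |R|=0.3668
R=−1: 1+5/6x = −1+1/6x ⇒ -2/3x=2 ⇒ x=2/(-2/3)=-3.0000
Confirm numerically:
  x=-2.001: |R|=0.50056 <1
  x=-1.740: |R|=0.34884 <1
  x=-1.609: |R|=0.26876 <1
  x=-1.403: |R|=0.13711 <1
  x=-3.517: |R|=1.21730 >1
  x=-3.453: |R|=1.19169 >1
  x=-3.033: |R|=1.01461 >1
So |R|<1 on (-3.0000, 0).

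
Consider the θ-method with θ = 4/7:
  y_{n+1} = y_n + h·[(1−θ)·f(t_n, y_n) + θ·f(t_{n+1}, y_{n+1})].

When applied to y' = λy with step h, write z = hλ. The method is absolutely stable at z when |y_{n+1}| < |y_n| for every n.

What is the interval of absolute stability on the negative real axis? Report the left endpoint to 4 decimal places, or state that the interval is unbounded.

On y'=λy, z=hλ:
  y_{n+1} = y_n + z·[3/7·y_n + 4/7·y_{n+1}] ⇒ (1 − 4/7z)y_{n+1} = (1 + 3/7z)y_n
  Hence R(z) = (1 + 3/7z)/(1 − 4/7z).

Need |R(x)|<1, x<0.
x=-1.68: |R|=0.1429
x=-2: |R|=0.0667
x=-10: |R|=0.4894
x=-100: |R|=0.7199
θ=4/7≥1/2 ⇒ |1+3/7x|<|1−4/7x| ∀x<0 ⇒ unbounded interval.

interval (−∞, 0).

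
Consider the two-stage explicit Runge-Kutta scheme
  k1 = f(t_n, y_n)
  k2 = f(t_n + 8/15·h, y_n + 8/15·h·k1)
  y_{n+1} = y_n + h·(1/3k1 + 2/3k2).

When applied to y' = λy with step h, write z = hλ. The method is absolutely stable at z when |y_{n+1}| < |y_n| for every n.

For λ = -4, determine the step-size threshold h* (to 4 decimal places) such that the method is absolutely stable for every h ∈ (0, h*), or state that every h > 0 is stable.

With y'=λy (z=hλ):
  k1=λy_n ⇒ h·k1=z·y_n;  k2=λ(1+8/15z)y_n ⇒ h·k2=z(1+8/15z)y_n
  y_{n+1}/y_n = 1 + 1/3z + 2/3z(1+8/15z) = 1 + z + 16/45z²
  ⇒ R(z) = 1 + z + 16/45z².

Solve |R(x)|<1 on ℝ⁻.
x=-0.86: |R|=0.4030
R=1: x+16/45x²=0 ⇒ x=−45/16=-2.8125; min R=1−1/(4·16/45)=0.2969>−1
Confirm numerically:
  x=-2.395: |R|=0.64448 <1
  x=-2.086: |R|=0.46116 <1
  x=-1.131: |R|=0.32381 <1
  x=-3.286: |R|=1.55322 >1
  x=-2.857: |R|=1.04520 >1
Stable set (-2.8125, 0).

(-2.8125,0); λ=-4 ⇒ h* = (45/16)/4 = 0.7031.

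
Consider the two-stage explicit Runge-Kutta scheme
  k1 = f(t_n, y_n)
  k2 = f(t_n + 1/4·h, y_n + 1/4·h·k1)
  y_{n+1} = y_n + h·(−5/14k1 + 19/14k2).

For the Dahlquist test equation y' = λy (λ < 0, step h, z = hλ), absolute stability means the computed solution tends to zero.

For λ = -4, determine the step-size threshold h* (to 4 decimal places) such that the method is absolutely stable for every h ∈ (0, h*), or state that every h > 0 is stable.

Set f=λy, z=hλ:
  k1=λy_n ⇒ h·k1=z·y_n;  k2=λ(1+1/4z)y_n ⇒ h·k2=z(1+1/4z)y_n
  y_{n+1}/y_n = 1 − 5/14z + 19/14z(1+1/4z) = 1 + z + 19/56z²
  so R(z) = 1 + z + 19/56z².

Need |R(x)|<1, x<0.
x=-0.73: |R|=0.4508
R=1: x+19/56x²=0 ⇒ x=−56/19=-2.9474; min R=1−1/(4·19/56)=0.2632>−1
Confirm numerically:
  x=-2.598: |R|=0.69204 <1
  x=-1.601: |R|=0.26866 <1
  x=-1.498: |R|=0.26336 <1
  x=-1.373: |R|=0.26660 <1
  x=-3.451: |R|=1.58969 >1
  x=-3.444: |R|=1.58031 >1
  x=-3.153: |R|=1.21998 >1
Interval (-2.9474, 0).

(-2.9474,0); λ=-4 ⇒ h* = (56/19)/4 = 0.7368.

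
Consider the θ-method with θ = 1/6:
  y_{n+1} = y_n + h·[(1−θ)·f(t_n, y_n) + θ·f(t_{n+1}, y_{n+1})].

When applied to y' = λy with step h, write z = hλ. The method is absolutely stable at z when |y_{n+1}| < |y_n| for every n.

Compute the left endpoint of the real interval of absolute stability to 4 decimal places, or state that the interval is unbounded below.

z* = -3.0000.

On y'=λy, z=hλ:
  y_{n+1} = y_n + z·[5/6·y_n + 1/6·y_{n+1}] ⇒ (1 − 1/6z)y_{n+1} = (1 + 5/6z)y_n
  so R(z) = (1 + 5/6z)/(1 − 1/6z).

Solve |R(x)|<1 on ℝ⁻.
x=-1.35: |R|=0.1020
R=−1: 1+5/6x = −1+1/6x ⇒ -2/3x=2 ⇒ x=2/(-2/3)=-3.0000
Confirm numerically:
  x=-2.611: |R|=0.81930 <1
  x=-2.592: |R|=0.81006 <1
  x=-2.226: |R|=0.62363 <1
  x=-1.635: |R|=0.28487 <1
  x=-3.568: |R|=1.23746 >1
  x=-3.447: |R|=1.18927 >1
  x=-3.120: |R|=1.05263 >1
Stable set (-3.0000, 0).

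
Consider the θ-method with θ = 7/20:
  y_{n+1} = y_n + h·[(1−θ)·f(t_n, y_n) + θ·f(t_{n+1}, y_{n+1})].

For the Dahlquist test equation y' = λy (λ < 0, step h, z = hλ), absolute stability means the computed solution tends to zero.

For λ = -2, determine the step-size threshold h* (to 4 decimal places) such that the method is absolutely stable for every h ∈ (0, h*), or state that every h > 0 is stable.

(-6.6667,0); λ=-2 ⇒ h* = (20/3)/2 = 3.3333.

On y'=λy, z=hλ:
  y_{n+1} = y_n + z·[13/20·y_n + 7/20·y_{n+1}] ⇒ (1 − 7/20z)y_{n+1} = (1 + 13/20z)y_n
  Hence R(z) = (1 + 13/20z)/(1 − 7/20z).

Solve |R(x)|<1 on ℝ⁻.
x=-0.63: |R|=0.4838
R=−1: 1+13/20x = −1+7/20x ⇒ -3/10x=2 ⇒ x=2/(-3/10)=-6.6667
Confirm numerically:
  x=-6.357: |R|=0.97119 <1
  x=-6.321: |R|=0.96772 <1
  x=-4.268: |R|=0.71144 <1
  x=-3.131: |R|=0.49390 <1
  x=-7.073: |R|=1.03507 >1
  x=-6.791: |R|=1.01105 >1
So |R|<1 on (-6.6667, 0).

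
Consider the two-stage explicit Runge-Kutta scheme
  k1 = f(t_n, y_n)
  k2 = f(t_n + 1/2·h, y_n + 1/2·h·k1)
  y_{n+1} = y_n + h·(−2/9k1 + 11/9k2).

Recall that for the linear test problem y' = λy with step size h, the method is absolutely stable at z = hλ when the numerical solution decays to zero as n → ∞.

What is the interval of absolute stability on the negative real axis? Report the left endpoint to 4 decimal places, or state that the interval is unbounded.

z∈(-1.6364,0).

Set f=λy, z=hλ:
  k1=λy_n ⇒ h·k1=z·y_n;  k2=λ(1+1/2z)y_n ⇒ h·k2=z(1+1/2z)y_n
  y_{n+1}/y_n = 1 − 2/9z + 11/9z(1+1/2z) = 1 + z + 11/18z²
  so R(z) = 1 + z + 11/18z².

Boundary: |R(x)|=1, x<0.
x=-1.72: |R|=1.0879
R=1: x+11/18x²=0 ⇒ x=−18/11=-1.6364; min R=1−1/(4·11/18)=0.5909>−1
Confirm numerically:
  x=-1.301: |R|=0.73337 <1
  x=-0.970: |R|=0.60499 <1
  x=-0.737: |R|=0.59494 <1
  x=-2.035: |R|=1.49575 >1
  x=-2.000: |R|=1.44444 >1
  x=-1.792: |R|=1.17044 >1
Stable set (-1.6364, 0).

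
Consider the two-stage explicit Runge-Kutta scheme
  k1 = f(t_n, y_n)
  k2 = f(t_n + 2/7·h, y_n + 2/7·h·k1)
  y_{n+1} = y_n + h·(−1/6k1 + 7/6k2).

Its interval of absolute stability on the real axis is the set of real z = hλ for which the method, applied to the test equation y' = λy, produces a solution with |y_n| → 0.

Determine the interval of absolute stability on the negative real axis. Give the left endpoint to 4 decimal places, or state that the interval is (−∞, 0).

z∈(-3.0000,0).

With y'=λy (z=hλ):
  k1=λy_n ⇒ h·k1=z·y_n;  k2=λ(1+2/7z)y_n ⇒ h·k2=z(1+2/7z)y_n
  y_{n+1}/y_n = 1 − 1/6z + 7/6z(1+2/7z) = 1 + z + 1/3z²
  R(z) = 1 + z + 1/3z².

Solve |R(x)|<1 on ℝ⁻.
x=-1.34: |R|=0.2585
R=1: x+1/3x²=0 ⇒ x=−3=-3.0000; min R=1−1/(4·1/3)=0.2500>−1
Confirm numerically:
  x=-2.808: |R|=0.82029 <1
  x=-2.646: |R|=0.68777 <1
  x=-1.697: |R|=0.26294 <1
  x=-3.316: |R|=1.34929 >1
  x=-3.122: |R|=1.12696 >1
So |R|<1 on (-3.0000, 0).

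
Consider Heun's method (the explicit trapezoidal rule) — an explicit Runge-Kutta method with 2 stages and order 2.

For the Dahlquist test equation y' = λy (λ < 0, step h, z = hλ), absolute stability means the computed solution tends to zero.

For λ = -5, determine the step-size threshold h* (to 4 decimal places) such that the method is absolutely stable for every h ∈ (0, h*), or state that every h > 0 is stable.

(-2.0000,0); λ=-5 ⇒ h* = 0.4000.

With y'=λy (z=hλ):
  order 2, 2-stage ⇒ R(z)=1+z+z^2/2
  (e.g. R(-1.04)=0.50080, |R|=0.50080)

Find x<0 with |R(x)|<1.
x=-1.04: |R|=0.5008
|R(-1.98)|=0.9802 |R(-1.49)|=0.6200 |R(-1.06)|=0.5018
Bisect:
  x_lo=-2.5437 |R|=1.6916  x_hi=-0.3083 |R|=0.7393
  mid=-1.42600 |R|=0.59074 →hi
  mid=-1.98487 |R|=0.98498 →hi
  mid=-2.26430 |R|=1.29923 →lo
  mid=-2.12459 |R|=1.13235 →lo
  mid=-2.05473 |R|=1.05622 →lo
  mid=-2.01980 |R|=1.01999 →lo
  mid=-2.00233 |R|=1.00234 →lo
  ...
  [-2.00001,-1.99988] ⇒ x*=-2.0000
So |R|<1 on (-2.0000, 0).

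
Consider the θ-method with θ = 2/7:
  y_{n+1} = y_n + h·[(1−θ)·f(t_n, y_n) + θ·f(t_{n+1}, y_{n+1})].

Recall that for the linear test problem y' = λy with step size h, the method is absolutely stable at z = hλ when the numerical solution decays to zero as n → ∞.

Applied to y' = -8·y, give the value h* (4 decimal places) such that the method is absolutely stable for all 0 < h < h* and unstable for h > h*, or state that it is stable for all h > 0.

On y'=λy, z=hλ:
  y_{n+1} = y_n + z·[5/7·y_n + 2/7·y_{n+1}] ⇒ (1 − 2/7z)y_{n+1} = (1 + 5/7z)y_n
  R(z) = (1 + 5/7z)/(1 − 2/7z).

Find x<0 with |R(x)|<1.
x=-1.42: |R|=0.0102
R=−1: 1+5/7x = −1+2/7x ⇒ -3/7x=2 ⇒ x=2/(-3/7)=-4.6667
Confirm numerically:
  x=-4.422: |R|=0.95367 <1
  x=-2.263: |R|=0.37437 <1
  x=-1.868: |R|=0.21796 <1
  x=-5.108: |R|=1.07691 >1
  x=-5.062: |R|=1.06926 >1
  x=-4.890: |R|=1.03993 >1
Interval (-4.6667, 0).

(-4.6667,0); λ=-8 ⇒ h* = (14/3)/8 = 0.5833.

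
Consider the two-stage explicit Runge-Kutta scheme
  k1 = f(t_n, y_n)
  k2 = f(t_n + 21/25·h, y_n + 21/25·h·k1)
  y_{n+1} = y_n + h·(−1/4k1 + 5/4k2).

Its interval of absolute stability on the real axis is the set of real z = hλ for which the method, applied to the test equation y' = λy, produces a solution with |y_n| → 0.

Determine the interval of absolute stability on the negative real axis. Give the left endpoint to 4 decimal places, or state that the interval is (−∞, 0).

z∈(-0.9524,0).

With y'=λy (z=hλ):
  k1=λy_n ⇒ h·k1=z·y_n;  k2=λ(1+21/25z)y_n ⇒ h·k2=z(1+21/25z)y_n
  y_{n+1}/y_n = 1 − 1/4z + 5/4z(1+21/25z) = 1 + z + 21/20z²
  ⇒ R(z) = 1 + z + 21/20z².

Solve |R(x)|<1 on ℝ⁻.
x=-1.6: |R|=2.0880
R=1: x+21/20x²=0 ⇒ x=−20/21=-0.9524; min R=1−1/(4·21/20)=0.7619>−1
Confirm numerically:
  x=-0.883: |R|=0.93567 <1
  x=-0.793: |R|=0.86729 <1
  x=-0.639: |R|=0.78974 <1
  x=-0.433: |R|=0.76386 <1
  x=-1.493: |R|=1.84750 >1
  x=-1.464: |R|=1.78646 >1
  x=-1.330: |R|=1.52735 >1
Stable set (-0.9524, 0).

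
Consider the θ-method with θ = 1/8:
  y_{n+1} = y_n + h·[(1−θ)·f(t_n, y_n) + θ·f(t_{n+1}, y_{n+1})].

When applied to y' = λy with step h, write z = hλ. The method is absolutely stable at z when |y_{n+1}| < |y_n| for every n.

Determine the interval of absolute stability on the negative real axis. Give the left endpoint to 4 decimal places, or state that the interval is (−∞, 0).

Test eqn y'=λy, z=hλ:
  y_{n+1} = y_n + z·[7/8·y_n + 1/8·y_{n+1}] ⇒ (1 − 1/8z)y_{n+1} = (1 + 7/8z)y_n
  R(z) = (1 + 7/8z)/(1 − 1/8z).

Boundary: |R(x)|=1, x<0.
x=-0.87: |R|=0.2153
R=−1: 1+7/8x = −1+1/8x ⇒ -3/4x=2 ⇒ x=2/(-3/4)=-2.6667
Confirm numerically:
  x=-2.236: |R|=0.74756 <1
  x=-1.817: |R|=0.48070 <1
  x=-1.663: |R|=0.37680 <1
  x=-1.499: |R|=0.26245 <1
  x=-3.224: |R|=1.29793 >1
  x=-2.958: |R|=1.15952 >1
  x=-2.748: |R|=1.04540 >1
Stable set (-2.6667, 0).

(-2.6667, 0).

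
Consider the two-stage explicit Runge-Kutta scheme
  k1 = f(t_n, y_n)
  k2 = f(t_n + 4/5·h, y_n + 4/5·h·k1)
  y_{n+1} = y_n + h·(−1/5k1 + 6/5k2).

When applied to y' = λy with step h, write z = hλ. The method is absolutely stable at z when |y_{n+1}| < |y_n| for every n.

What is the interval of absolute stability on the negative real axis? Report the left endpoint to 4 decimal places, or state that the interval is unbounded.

z∈(-1.0417,0).

Test eqn y'=λy, z=hλ:
  k1=λy_n ⇒ h·k1=z·y_n;  k2=λ(1+4/5z)y_n ⇒ h·k2=z(1+4/5z)y_n
  y_{n+1}/y_n = 1 − 1/5z + 6/5z(1+4/5z) = 1 + z + 24/25z²
  so R(z) = 1 + z + 24/25z².

Solve |R(x)|<1 on ℝ⁻.
x=-0.69: |R|=0.7671
R=1: x+24/25x²=0 ⇒ x=−25/24=-1.0417; min R=1−1/(4·24/25)=0.7396>−1
Confirm numerically:
  x=-0.910: |R|=0.88498 <1
  x=-0.692: |R|=0.76771 <1
  x=-0.651: |R|=0.75585 <1
  x=-0.419: |R|=0.74954 <1
  x=-1.626: |R|=1.91212 >1
  x=-1.512: |R|=1.68270 >1
  x=-1.267: |R|=1.27408 >1
So |R|<1 on (-1.0417, 0).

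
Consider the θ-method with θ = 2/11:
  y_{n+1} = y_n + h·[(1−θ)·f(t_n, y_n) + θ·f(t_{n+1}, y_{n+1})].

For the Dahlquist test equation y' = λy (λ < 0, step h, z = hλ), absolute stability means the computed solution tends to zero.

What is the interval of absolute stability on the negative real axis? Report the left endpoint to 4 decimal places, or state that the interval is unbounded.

On y'=λy, z=hλ:
  y_{n+1} = y_n + z·[9/11·y_n + 2/11·y_{n+1}] ⇒ (1 − 2/11z)y_{n+1} = (1 + 9/11z)y_n
  so R(z) = (1 + 9/11z)/(1 − 2/11z).

Solve |R(x)|<1 on ℝ⁻.
x=-1.31: |R|=0.0580
R=−1: 1+9/11x = −1+2/11x ⇒ -7/11x=2 ⇒ x=2/(-7/11)=-3.1429
Confirm numerically:
  x=-3.103: |R|=0.98378 <1
  x=-3.083: |R|=0.97559 <1
  x=-2.204: |R|=0.57347 <1
  x=-3.708: |R|=1.21481 >1
  x=-3.466: |R|=1.12614 >1
  x=-3.322: |R|=1.07107 >1
Interval (-3.1429, 0).

(-3.1429, 0).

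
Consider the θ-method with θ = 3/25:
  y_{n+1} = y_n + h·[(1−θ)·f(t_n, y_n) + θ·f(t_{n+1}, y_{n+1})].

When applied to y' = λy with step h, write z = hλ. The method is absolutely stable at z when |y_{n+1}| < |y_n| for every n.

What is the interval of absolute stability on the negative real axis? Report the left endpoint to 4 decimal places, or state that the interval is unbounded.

On y'=λy, z=hλ:
  y_{n+1} = y_n + z·[22/25·y_n + 3/25·y_{n+1}] ⇒ (1 − 3/25z)y_{n+1} = (1 + 22/25z)y_n
  so R(z) = (1 + 22/25z)/(1 − 3/25z).

Find x<0 with |R(x)|<1.
x=-0.33: |R|=0.6826
R=−1: 1+22/25x = −1+3/25x ⇒ -19/25x=2 ⇒ x=2/(-19/25)=-2.6316
Confirm numerically:
  x=-2.388: |R|=0.85611 <1
  x=-2.152: |R|=0.71033 <1
  x=-1.426: |R|=0.21764 <1
  x=-3.131: |R|=1.27590 >1
  x=-2.926: |R|=1.16561 >1
Stable set (-2.6316, 0).

(-2.6316, 0).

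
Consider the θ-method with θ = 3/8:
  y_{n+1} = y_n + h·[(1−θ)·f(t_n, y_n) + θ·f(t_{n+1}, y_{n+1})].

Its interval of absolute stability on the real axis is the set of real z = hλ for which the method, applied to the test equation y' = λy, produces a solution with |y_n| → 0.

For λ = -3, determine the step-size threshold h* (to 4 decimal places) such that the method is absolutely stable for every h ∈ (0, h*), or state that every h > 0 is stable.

Set f=λy, z=hλ:
  y_{n+1} = y_n + z·[5/8·y_n + 3/8·y_{n+1}] ⇒ (1 − 3/8z)y_{n+1} = (1 + 5/8z)y_n
  ⇒ R(z) = (1 + 5/8z)/(1 − 3/8z).

Find x<0 with |R(x)|<1.
x=-1.46: |R|=0.0565
R=−1: 1+5/8x = −1+3/8x ⇒ -1/4x=2 ⇒ x=2/(-1/4)=-8.0000
Confirm numerically:
  x=-6.081: |R|=0.85375 <1
  x=-5.379: |R|=0.78282 <1
  x=-4.297: |R|=0.64549 <1
  x=-4.257: |R|=0.63959 <1
  x=-8.125: |R|=1.00772 >1
  x=-8.047: |R|=1.00292 >1
So |R|<1 on (-8.0000, 0).

(-8.0000,0); λ=-3 ⇒ h* = (8)/3 = 2.6667.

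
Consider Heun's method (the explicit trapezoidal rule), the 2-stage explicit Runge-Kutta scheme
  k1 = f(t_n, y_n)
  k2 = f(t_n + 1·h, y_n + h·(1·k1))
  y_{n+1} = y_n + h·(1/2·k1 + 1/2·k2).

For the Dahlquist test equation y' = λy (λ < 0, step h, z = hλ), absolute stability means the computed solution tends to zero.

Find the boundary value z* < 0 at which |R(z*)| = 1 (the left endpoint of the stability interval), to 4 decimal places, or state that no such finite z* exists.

z* = -2.0000.

Test eqn y'=λy, z=hλ:
  order 2, 2-stage ⇒ R(z)=1+z+z^2/2
  (e.g. R(-1.73)=0.76645, |R|=0.76645)

Boundary: |R(x)|=1, x<0.
x=-1.73: |R|=0.7664
|R(-1.15)|=0.5112 |R(-1.13)|=0.5085 |R(-0.51)|=0.6200
Bisect:
  x_lo=-2.7353 |R|=2.0057  x_hi=-0.1297 |R|=0.8787
  mid=-1.43250 |R|=0.59353 →hi
  mid=-2.08392 |R|=1.08744 →lo
  mid=-1.75821 |R|=0.78744 →hi
  mid=-1.92106 |R|=0.92418 →hi
  mid=-2.00249 |R|=1.00249 →lo
  mid=-1.96178 |R|=0.96251 →hi
  mid=-1.98213 |R|=0.98229 →hi
  mid=-1.99231 |R|=0.99234 →hi
  mid=-1.99740 |R|=0.99740 →hi
  mid=-1.99994 |R|=0.99994 →hi
  ...
  [-2.00010,-1.99994] ⇒ x*=-2.0000
Interval (-2.0000, 0).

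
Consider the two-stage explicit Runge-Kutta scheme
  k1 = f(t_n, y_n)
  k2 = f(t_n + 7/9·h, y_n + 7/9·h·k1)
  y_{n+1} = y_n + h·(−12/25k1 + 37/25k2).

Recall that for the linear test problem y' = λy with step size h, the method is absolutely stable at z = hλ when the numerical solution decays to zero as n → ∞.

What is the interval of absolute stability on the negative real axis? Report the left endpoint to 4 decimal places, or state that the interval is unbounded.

z∈(-0.8687,0).

On y'=λy, z=hλ:
  k1=λy_n ⇒ h·k1=z·y_n;  k2=λ(1+7/9z)y_n ⇒ h·k2=z(1+7/9z)y_n
  y_{n+1}/y_n = 1 − 12/25z + 37/25z(1+7/9z) = 1 + z + 259/225z²
  so R(z) = 1 + z + 259/225z².

Solve |R(x)|<1 on ℝ⁻.
x=-0.32: |R|=0.7979
R=1: x+259/225x²=0 ⇒ x=−225/259=-0.8687; min R=1−1/(4·259/225)=0.7828>−1
Confirm numerically:
  x=-0.634: |R|=0.82870 <1
  x=-0.596: |R|=0.81289 <1
  x=-0.536: |R|=0.79471 <1
  x=-1.260: |R|=1.56750 >1
  x=-0.993: |R|=1.14205 >1
  x=-0.924: |R|=1.05879 >1
Stable set (-0.8687, 0).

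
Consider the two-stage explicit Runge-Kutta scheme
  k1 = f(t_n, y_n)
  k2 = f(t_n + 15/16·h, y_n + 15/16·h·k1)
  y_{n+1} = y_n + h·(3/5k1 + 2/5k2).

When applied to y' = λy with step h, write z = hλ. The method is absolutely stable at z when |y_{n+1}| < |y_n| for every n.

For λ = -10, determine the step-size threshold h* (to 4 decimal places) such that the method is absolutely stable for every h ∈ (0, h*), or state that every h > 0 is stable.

(-2.6667,0); λ=-10 ⇒ h* = (8/3)/10 = 0.2667.

Set f=λy, z=hλ:
  k1=λy_n ⇒ h·k1=z·y_n;  k2=λ(1+15/16z)y_n ⇒ h·k2=z(1+15/16z)y_n
  y_{n+1}/y_n = 1 + 3/5z + 2/5z(1+15/16z) = 1 + z + 3/8z²
  R(z) = 1 + z + 3/8z².

Find x<0 with |R(x)|<1.
x=-0.73: |R|=0.4698
R=1: x+3/8x²=0 ⇒ x=−8/3=-2.6667; min R=1−1/(4·3/8)=0.3333>−1
Confirm numerically:
  x=-2.581: |R|=0.91709 <1
  x=-1.663: |R|=0.37409 <1
  x=-1.392: |R|=0.33462 <1
  x=-1.097: |R|=0.35428 <1
  x=-3.164: |R|=1.59009 >1
  x=-3.130: |R|=1.54384 >1
  x=-2.860: |R|=1.20735 >1
Interval (-2.6667, 0).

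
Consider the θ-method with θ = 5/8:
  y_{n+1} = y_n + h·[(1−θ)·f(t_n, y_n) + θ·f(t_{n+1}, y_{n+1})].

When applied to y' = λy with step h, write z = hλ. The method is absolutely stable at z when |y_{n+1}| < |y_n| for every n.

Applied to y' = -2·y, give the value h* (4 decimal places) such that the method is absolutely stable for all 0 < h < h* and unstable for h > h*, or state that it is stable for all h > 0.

interval (−∞, 0). Any h>0 works for λ=-2.

Set f=λy, z=hλ:
  y_{n+1} = y_n + z·[3/8·y_n + 5/8·y_{n+1}] ⇒ (1 − 5/8z)y_{n+1} = (1 + 3/8z)y_n
  R(z) = (1 + 3/8z)/(1 − 5/8z).

Boundary: |R(x)|=1, x<0.
x=-0.56: |R|=0.5852
x=-2: |R|=0.1111
x=-10: |R|=0.3793
x=-100: |R|=0.5748
θ=5/8≥1/2 ⇒ |1+3/8x|<|1−5/8x| ∀x<0 ⇒ unbounded interval.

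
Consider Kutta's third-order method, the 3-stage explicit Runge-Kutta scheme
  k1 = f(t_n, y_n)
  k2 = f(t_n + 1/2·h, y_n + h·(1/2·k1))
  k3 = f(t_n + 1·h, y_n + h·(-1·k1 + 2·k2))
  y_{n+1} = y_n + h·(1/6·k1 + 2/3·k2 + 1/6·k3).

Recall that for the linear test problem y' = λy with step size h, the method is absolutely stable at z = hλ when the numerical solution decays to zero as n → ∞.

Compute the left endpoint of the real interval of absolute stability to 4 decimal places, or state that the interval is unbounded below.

Test eqn y'=λy, z=hλ:
  order 3, 3-stage ⇒ R(z)=1+z+z^2/2+z^3/6
  (e.g. R(-0.38)=0.68305, |R|=0.68305)

Need |R(x)|<1, x<0.
x=-0.38: |R|=0.6831
|R(-2.41)|=0.8389 |R(-1.25)|=0.2057 |R(-0.77)|=0.4504
Bisect:
  x_lo=-3.1045 |R|=2.2723  x_hi=-0.3550 |R|=0.7005
  mid=-1.72976 |R|=0.09632 →hi
  mid=-2.41712 |R|=0.84955 →hi
  mid=-2.76080 |R|=1.45694 →lo
  mid=-2.58896 |R|=1.12978 →lo
  mid=-2.50304 |R|=0.98412 →hi
  mid=-2.54600 |R|=1.05552 →lo
  mid=-2.52452 |R|=1.01947 →lo
  mid=-2.51378 |R|=1.00171 →lo
  mid=-2.50841 |R|=0.99289 →hi
  mid=-2.51110 |R|=0.99729 →hi
  ...
  [-2.51278,-2.51261] ⇒ x*=-2.5127
Stable set (-2.5127, 0).

left endpoint -2.5127.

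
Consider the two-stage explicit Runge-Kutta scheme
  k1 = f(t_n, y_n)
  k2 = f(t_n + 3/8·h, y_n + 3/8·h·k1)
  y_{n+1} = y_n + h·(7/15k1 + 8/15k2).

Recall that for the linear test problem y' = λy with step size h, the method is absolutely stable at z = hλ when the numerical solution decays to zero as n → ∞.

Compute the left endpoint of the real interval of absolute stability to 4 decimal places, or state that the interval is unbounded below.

Set f=λy, z=hλ:
  k1=λy_n ⇒ h·k1=z·y_n;  k2=λ(1+3/8z)y_n ⇒ h·k2=z(1+3/8z)y_n
  y_{n+1}/y_n = 1 + 7/15z + 8/15z(1+3/8z) = 1 + z + 1/5z²
  Hence R(z) = 1 + z + 1/5z².

Find x<0 with |R(x)|<1.
x=-1: |R|=0.2000
R=1: x+1/5x²=0 ⇒ x=−5=-5.0000; min R=1−1/(4·1/5)=-0.2500>−1
Confirm numerically:
  x=-4.009: |R|=0.20542 <1
  x=-3.106: |R|=0.17655 <1
  x=-2.696: |R|=0.24232 <1
  x=-2.228: |R|=0.23520 <1
  x=-5.364: |R|=1.39050 >1
  x=-5.063: |R|=1.06379 >1
Interval (-5.0000, 0).

left endpoint -5.0000.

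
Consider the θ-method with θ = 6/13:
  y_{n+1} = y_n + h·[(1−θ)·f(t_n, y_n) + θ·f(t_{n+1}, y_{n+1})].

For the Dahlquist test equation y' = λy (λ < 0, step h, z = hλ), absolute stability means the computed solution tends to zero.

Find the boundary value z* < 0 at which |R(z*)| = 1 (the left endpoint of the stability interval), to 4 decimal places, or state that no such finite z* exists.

left endpoint -26.0000.

Test eqn y'=λy, z=hλ:
  y_{n+1} = y_n + z·[7/13·y_n + 6/13·y_{n+1}] ⇒ (1 − 6/13z)y_{n+1} = (1 + 7/13z)y_n
  so R(z) = (1 + 7/13z)/(1 − 6/13z).

Find x<0 with |R(x)|<1.
x=-1.12: |R|=0.2617
R=−1: 1+7/13x = −1+6/13x ⇒ -1/13x=2 ⇒ x=2/(-1/13)=-26.0000
Confirm numerically:
  x=-25.769: |R|=0.99862 <1
  x=-24.848: |R|=0.99289 <1
  x=-13.140: |R|=0.85997 <1
  x=-26.422: |R|=1.00246 >1
  x=-26.106: |R|=1.00062 >1
Interval (-26.0000, 0).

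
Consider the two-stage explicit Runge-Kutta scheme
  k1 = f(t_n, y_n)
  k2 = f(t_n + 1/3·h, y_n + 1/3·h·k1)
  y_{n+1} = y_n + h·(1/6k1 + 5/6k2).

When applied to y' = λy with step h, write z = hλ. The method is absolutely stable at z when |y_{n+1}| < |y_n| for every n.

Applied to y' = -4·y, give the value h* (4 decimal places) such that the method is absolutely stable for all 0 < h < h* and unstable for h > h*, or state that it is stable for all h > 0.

(-3.6000,0); λ=-4 ⇒ h* = (18/5)/4 = 0.9000.

Test eqn y'=λy, z=hλ:
  k1=λy_n ⇒ h·k1=z·y_n;  k2=λ(1+1/3z)y_n ⇒ h·k2=z(1+1/3z)y_n
  y_{n+1}/y_n = 1 + 1/6z + 5/6z(1+1/3z) = 1 + z + 5/18z²
  Hence R(z) = 1 + z + 5/18z².

Solve |R(x)|<1 on ℝ⁻.
x=-1.66: |R|=0.1054
R=1: x+5/18x²=0 ⇒ x=−18/5=-3.6000; min R=1−1/(4·5/18)=0.1000>−1
Confirm numerically:
  x=-3.125: |R|=0.58767 <1
  x=-2.964: |R|=0.47636 <1
  x=-1.552: |R|=0.11708 <1
  x=-4.198: |R|=1.69733 >1
  x=-3.873: |R|=1.29370 >1
Stable set (-3.6000, 0).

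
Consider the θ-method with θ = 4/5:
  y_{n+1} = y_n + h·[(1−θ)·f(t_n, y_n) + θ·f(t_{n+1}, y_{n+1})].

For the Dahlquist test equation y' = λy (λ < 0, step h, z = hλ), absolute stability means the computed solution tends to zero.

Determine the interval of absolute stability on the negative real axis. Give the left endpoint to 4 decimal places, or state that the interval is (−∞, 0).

(−∞, 0) — no finite endpoint.

With y'=λy (z=hλ):
  y_{n+1} = y_n + z·[1/5·y_n + 4/5·y_{n+1}] ⇒ (1 − 4/5z)y_{n+1} = (1 + 1/5z)y_n
  Hence R(z) = (1 + 1/5z)/(1 − 4/5z).

Find x<0 with |R(x)|<1.
x=-0.9: |R|=0.4767
x=-2: |R|=0.2308
x=-10: |R|=0.1111
x=-100: |R|=0.2346
θ=4/5≥1/2 ⇒ |1+1/5x|<|1−4/5x| ∀x<0 ⇒ stable on all of ℝ⁻.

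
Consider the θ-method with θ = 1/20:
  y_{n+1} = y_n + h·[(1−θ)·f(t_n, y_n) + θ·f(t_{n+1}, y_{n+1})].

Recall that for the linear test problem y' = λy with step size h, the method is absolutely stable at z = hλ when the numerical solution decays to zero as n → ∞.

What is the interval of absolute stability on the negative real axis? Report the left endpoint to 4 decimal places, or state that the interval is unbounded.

(-2.2222, 0).

Set f=λy, z=hλ:
  y_{n+1} = y_n + z·[19/20·y_n + 1/20·y_{n+1}] ⇒ (1 − 1/20z)y_{n+1} = (1 + 19/20z)y_n
  so R(z) = (1 + 19/20z)/(1 − 1/20z).

Find x<0 with |R(x)|<1.
x=-1.23: |R|=0.1587
R=−1: 1+19/20x = −1+1/20x ⇒ -9/10x=2 ⇒ x=2/(-9/10)=-2.2222
Confirm numerically:
  x=-2.074: |R|=0.87913 <1
  x=-1.095: |R|=0.03816 <1
  x=-0.967: |R|=0.07760 <1
  x=-2.434: |R|=1.16992 >1
  x=-2.426: |R|=1.16356 >1
So |R|<1 on (-2.2222, 0).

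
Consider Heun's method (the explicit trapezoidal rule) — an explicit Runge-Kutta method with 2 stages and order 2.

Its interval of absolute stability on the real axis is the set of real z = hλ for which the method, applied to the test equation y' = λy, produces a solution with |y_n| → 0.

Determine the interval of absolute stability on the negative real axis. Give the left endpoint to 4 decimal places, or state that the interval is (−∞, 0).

(-2.0000, 0).

Set f=λy, z=hλ:
  order 2, 2-stage ⇒ R(z)=1+z+z^2/2
  (e.g. R(-1.26)=0.53380, |R|=0.53380)

Solve |R(x)|<1 on ℝ⁻.
x=-1.26: |R|=0.5338
|R(-1.98)|=0.9802 |R(-1.92)|=0.9232 |R(-1.6)|=0.6800
Bisect:
  x_lo=-2.7936 |R|=2.1086  x_hi=-0.1388 |R|=0.8708
  mid=-1.46623 |R|=0.60868 →hi
  mid=-2.12994 |R|=1.13838 →lo
  mid=-1.79808 |R|=0.81847 →hi
  mid=-1.96401 |R|=0.96466 →hi
  mid=-2.04697 |R|=1.04808 →lo
  mid=-2.00549 |R|=1.00551 →lo
  mid=-1.98475 |R|=0.98487 →hi
  ...
  [-2.00014,-1.99998] ⇒ x*=-2.0000
So |R|<1 on (-2.0000, 0).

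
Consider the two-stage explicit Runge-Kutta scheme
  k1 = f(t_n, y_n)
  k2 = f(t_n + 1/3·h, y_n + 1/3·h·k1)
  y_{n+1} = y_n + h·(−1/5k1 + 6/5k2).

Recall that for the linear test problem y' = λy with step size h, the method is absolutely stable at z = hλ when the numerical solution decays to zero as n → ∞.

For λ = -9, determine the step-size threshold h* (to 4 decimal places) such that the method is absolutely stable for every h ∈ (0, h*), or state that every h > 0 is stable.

With y'=λy (z=hλ):
  k1=λy_n ⇒ h·k1=z·y_n;  k2=λ(1+1/3z)y_n ⇒ h·k2=z(1+1/3z)y_n
  y_{n+1}/y_n = 1 − 1/5z + 6/5z(1+1/3z) = 1 + z + 2/5z²
  Hence R(z) = 1 + z + 2/5z².

Need |R(x)|<1, x<0.
x=-1.7: |R|=0.4560
R=1: x+2/5x²=0 ⇒ x=−5/2=-2.5000; min R=1−1/(4·2/5)=0.3750>−1
Confirm numerically:
  x=-1.953: |R|=0.57268 <1
  x=-1.625: |R|=0.43125 <1
  x=-1.444: |R|=0.39005 <1
  x=-1.201: |R|=0.37596 <1
  x=-2.680: |R|=1.19296 >1
  x=-2.614: |R|=1.11920 >1
Interval (-2.5000, 0).

(-2.5000,0); λ=-9 ⇒ h* = (5/2)/9 = 0.2778.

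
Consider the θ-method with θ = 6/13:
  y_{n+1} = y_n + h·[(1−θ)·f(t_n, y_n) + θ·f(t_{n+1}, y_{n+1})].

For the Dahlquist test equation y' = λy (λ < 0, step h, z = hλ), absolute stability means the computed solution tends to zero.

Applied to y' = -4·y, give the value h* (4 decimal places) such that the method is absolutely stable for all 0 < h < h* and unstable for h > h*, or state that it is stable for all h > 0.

Test eqn y'=λy, z=hλ:
  y_{n+1} = y_n + z·[7/13·y_n + 6/13·y_{n+1}] ⇒ (1 − 6/13z)y_{n+1} = (1 + 7/13z)y_n
  ⇒ R(z) = (1 + 7/13z)/(1 − 6/13z).

Boundary: |R(x)|=1, x<0.
x=-1.33: |R|=0.1759
R=−1: 1+7/13x = −1+6/13x ⇒ -1/13x=2 ⇒ x=2/(-1/13)=-26.0000
Confirm numerically:
  x=-18.023: |R|=0.93415 <1
  x=-15.247: |R|=0.89708 <1
  x=-14.058: |R|=0.87733 <1
  x=-26.463: |R|=1.00270 >1
  x=-26.436: |R|=1.00254 >1
Stable set (-26.0000, 0).

(-26.0000,0); λ=-4 ⇒ h* = (26)/4 = 6.5000.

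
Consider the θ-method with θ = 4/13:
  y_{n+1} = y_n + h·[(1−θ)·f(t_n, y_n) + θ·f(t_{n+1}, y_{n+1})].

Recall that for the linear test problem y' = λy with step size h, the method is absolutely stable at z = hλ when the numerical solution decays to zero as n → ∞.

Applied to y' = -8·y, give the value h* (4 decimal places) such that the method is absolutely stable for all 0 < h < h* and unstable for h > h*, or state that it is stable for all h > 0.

(-5.2000,0); λ=-8 ⇒ h* = (26/5)/8 = 0.6500.

Test eqn y'=λy, z=hλ:
  y_{n+1} = y_n + z·[9/13·y_n + 4/13·y_{n+1}] ⇒ (1 − 4/13z)y_{n+1} = (1 + 9/13z)y_n
  R(z) = (1 + 9/13z)/(1 − 4/13z).

Need |R(x)|<1, x<0.
x=-0.35: |R|=0.6840
R=−1: 1+9/13x = −1+4/13x ⇒ -5/13x=2 ⇒ x=2/(-5/13)=-5.2000
Confirm numerically:
  x=-4.800: |R|=0.93789 <1
  x=-3.650: |R|=0.71920 <1
  x=-3.352: |R|=0.65011 <1
  x=-2.790: |R|=0.50124 <1
  x=-5.455: |R|=1.03662 >1
  x=-5.266: |R|=1.00969 >1
  x=-5.261: |R|=1.00896 >1
So |R|<1 on (-5.2000, 0).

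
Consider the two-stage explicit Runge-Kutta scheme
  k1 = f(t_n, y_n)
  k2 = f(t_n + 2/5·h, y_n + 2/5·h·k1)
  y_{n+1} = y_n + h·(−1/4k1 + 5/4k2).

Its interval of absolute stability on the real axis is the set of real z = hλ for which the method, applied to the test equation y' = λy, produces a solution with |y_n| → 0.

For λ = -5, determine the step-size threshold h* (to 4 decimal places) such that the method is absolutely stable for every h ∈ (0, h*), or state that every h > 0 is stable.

(-2.0000,0); λ=-5 ⇒ h* = (2)/5 = 0.4000.

On y'=λy, z=hλ:
  k1=λy_n ⇒ h·k1=z·y_n;  k2=λ(1+2/5z)y_n ⇒ h·k2=z(1+2/5z)y_n
  y_{n+1}/y_n = 1 − 1/4z + 5/4z(1+2/5z) = 1 + z + 1/2z²
  R(z) = 1 + z + 1/2z².

Boundary: |R(x)|=1, x<0.
x=-1.69: |R|=0.7380
R=1: x+1/2x²=0 ⇒ x=−2=-2.0000; min R=1−1/(4·1/2)=0.5000>−1
Confirm numerically:
  x=-1.654: |R|=0.71386 <1
  x=-1.425: |R|=0.59031 <1
  x=-0.842: |R|=0.51248 <1
  x=-2.296: |R|=1.33981 >1
  x=-2.085: |R|=1.08861 >1
  x=-2.072: |R|=1.07459 >1
So |R|<1 on (-2.0000, 0).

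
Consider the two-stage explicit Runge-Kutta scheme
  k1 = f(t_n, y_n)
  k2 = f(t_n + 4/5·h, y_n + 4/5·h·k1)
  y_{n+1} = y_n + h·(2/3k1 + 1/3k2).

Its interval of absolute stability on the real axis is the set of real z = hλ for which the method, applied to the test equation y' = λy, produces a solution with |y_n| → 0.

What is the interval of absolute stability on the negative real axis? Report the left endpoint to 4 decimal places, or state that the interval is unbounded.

Set f=λy, z=hλ:
  k1=λy_n ⇒ h·k1=z·y_n;  k2=λ(1+4/5z)y_n ⇒ h·k2=z(1+4/5z)y_n
  y_{n+1}/y_n = 1 + 2/3z + 1/3z(1+4/5z) = 1 + z + 4/15z²
  R(z) = 1 + z + 4/15z².

Need |R(x)|<1, x<0.
x=-0.84: |R|=0.3482
R=1: x+4/15x²=0 ⇒ x=−15/4=-3.7500; min R=1−1/(4·4/15)=0.0625>−1
Confirm numerically:
  x=-2.957: |R|=0.37469 <1
  x=-2.869: |R|=0.32598 <1
  x=-1.599: |R|=0.08281 <1
  x=-3.943: |R|=1.20293 >1
  x=-3.845: |R|=1.09741 >1
Stable set (-3.7500, 0).

z∈(-3.7500,0).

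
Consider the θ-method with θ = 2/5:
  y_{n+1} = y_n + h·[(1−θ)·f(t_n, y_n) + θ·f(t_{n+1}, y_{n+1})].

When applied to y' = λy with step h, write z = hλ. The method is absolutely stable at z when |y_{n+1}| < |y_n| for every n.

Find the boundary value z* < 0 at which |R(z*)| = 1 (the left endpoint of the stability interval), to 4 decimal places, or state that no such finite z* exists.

On y'=λy, z=hλ:
  y_{n+1} = y_n + z·[3/5·y_n + 2/5·y_{n+1}] ⇒ (1 − 2/5z)y_{n+1} = (1 + 3/5z)y_n
  so R(z) = (1 + 3/5z)/(1 − 2/5z).

Find x<0 with |R(x)|<1.
x=-0.97: |R|=0.3012
R=−1: 1+3/5x = −1+2/5x ⇒ -1/5x=2 ⇒ x=2/(-1/5)=-10.0000
Confirm numerically:
  x=-8.439: |R|=0.92865 <1
  x=-7.087: |R|=0.84808 <1
  x=-4.855: |R|=0.65024 <1
  x=-4.119: |R|=0.55575 <1
  x=-10.448: |R|=1.01730 >1
  x=-10.062: |R|=1.00247 >1
Stable set (-10.0000, 0).

left endpoint -10.0000.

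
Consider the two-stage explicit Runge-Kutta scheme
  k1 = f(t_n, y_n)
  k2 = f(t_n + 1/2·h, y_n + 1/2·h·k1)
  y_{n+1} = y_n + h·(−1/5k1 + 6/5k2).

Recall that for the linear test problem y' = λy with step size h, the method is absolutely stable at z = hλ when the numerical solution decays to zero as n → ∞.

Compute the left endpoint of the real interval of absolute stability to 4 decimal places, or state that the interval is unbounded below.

left endpoint -1.6667.

On y'=λy, z=hλ:
  k1=λy_n ⇒ h·k1=z·y_n;  k2=λ(1+1/2z)y_n ⇒ h·k2=z(1+1/2z)y_n
  y_{n+1}/y_n = 1 − 1/5z + 6/5z(1+1/2z) = 1 + z + 3/5z²
  R(z) = 1 + z + 3/5z².

Boundary: |R(x)|=1, x<0.
x=-0.82: |R|=0.5834
R=1: x+3/5x²=0 ⇒ x=−5/3=-1.6667; min R=1−1/(4·3/5)=0.5833>−1
Confirm numerically:
  x=-1.614: |R|=0.94900 <1
  x=-1.584: |R|=0.92143 <1
  x=-1.303: |R|=0.71569 <1
  x=-0.682: |R|=0.59707 <1
  x=-2.067: |R|=1.49649 >1
  x=-1.725: |R|=1.06037 >1
So |R|<1 on (-1.6667, 0).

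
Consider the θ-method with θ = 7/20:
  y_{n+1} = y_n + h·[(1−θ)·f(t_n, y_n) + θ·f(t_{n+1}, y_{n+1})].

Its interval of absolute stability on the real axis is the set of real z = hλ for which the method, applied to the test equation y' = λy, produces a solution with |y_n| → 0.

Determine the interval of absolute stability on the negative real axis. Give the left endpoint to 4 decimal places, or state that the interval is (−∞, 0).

z∈(-6.6667,0).

With y'=λy (z=hλ):
  y_{n+1} = y_n + z·[13/20·y_n + 7/20·y_{n+1}] ⇒ (1 − 7/20z)y_{n+1} = (1 + 13/20z)y_n
  so R(z) = (1 + 13/20z)/(1 − 7/20z).

Need |R(x)|<1, x<0.
x=-0.61: |R|=0.4973
R=−1: 1+13/20x = −1+7/20x ⇒ -3/10x=2 ⇒ x=2/(-3/10)=-6.6667
Confirm numerically:
  x=-5.221: |R|=0.84661 <1
  x=-4.669: |R|=0.77249 <1
  x=-3.038: |R|=0.47240 <1
  x=-7.197: |R|=1.04521 >1
  x=-7.032: |R|=1.03167 >1
Interval (-6.6667, 0).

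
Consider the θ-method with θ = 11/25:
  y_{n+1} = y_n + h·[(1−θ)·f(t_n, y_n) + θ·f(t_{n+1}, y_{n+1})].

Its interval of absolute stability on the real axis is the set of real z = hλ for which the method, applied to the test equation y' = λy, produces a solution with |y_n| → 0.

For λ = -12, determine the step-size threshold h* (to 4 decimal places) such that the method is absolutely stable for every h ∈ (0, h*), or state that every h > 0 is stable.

(-16.6667,0); λ=-12 ⇒ h* = (50/3)/12 = 1.3889.

On y'=λy, z=hλ:
  y_{n+1} = y_n + z·[14/25·y_n + 11/25·y_{n+1}] ⇒ (1 − 11/25z)y_{n+1} = (1 + 14/25z)y_n
  Hence R(z) = (1 + 14/25z)/(1 − 11/25z).

Need |R(x)|<1, x<0.
x=-1.11: |R|=0.2542
R=−1: 1+14/25x = −1+11/25x ⇒ -3/25x=2 ⇒ x=2/(-3/25)=-16.6667
Confirm numerically:
  x=-15.159: |R|=0.97641 <1
  x=-9.389: |R|=0.82980 <1
  x=-8.463: |R|=0.79160 <1
  x=-7.997: |R|=0.76976 <1
  x=-17.210: |R|=1.00761 >1
  x=-17.108: |R|=1.00621 >1
  x=-16.704: |R|=1.00054 >1
Interval (-16.6667, 0).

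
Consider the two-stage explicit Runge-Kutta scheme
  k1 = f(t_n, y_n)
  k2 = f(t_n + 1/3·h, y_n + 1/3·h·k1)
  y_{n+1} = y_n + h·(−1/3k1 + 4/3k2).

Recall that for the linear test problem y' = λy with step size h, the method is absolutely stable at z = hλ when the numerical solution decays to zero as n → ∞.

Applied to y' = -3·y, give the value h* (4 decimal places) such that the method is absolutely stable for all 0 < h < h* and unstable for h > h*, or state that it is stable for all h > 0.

(-2.2500,0); λ=-3 ⇒ h* = (9/4)/3 = 0.7500.

With y'=λy (z=hλ):
  k1=λy_n ⇒ h·k1=z·y_n;  k2=λ(1+1/3z)y_n ⇒ h·k2=z(1+1/3z)y_n
  y_{n+1}/y_n = 1 − 1/3z + 4/3z(1+1/3z) = 1 + z + 4/9z²
  ⇒ R(z) = 1 + z + 4/9z².

Find x<0 with |R(x)|<1.
x=-0.63: |R|=0.5464
R=1: x+4/9x²=0 ⇒ x=−9/4=-2.2500; min R=1−1/(4·4/9)=0.4375>−1
Confirm numerically:
  x=-1.903: |R|=0.70652 <1
  x=-1.638: |R|=0.55446 <1
  x=-1.630: |R|=0.55084 <1
  x=-1.390: |R|=0.46871 <1
  x=-2.640: |R|=1.45760 >1
  x=-2.432: |R|=1.19672 >1
Stable set (-2.2500, 0).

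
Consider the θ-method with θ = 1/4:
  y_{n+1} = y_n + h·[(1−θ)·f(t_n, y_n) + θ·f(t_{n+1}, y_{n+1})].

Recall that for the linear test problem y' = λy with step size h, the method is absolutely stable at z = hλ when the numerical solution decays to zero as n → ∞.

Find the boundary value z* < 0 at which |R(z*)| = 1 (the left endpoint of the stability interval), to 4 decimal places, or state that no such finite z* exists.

Test eqn y'=λy, z=hλ:
  y_{n+1} = y_n + z·[3/4·y_n + 1/4·y_{n+1}] ⇒ (1 − 1/4z)y_{n+1} = (1 + 3/4z)y_n
  R(z) = (1 + 3/4z)/(1 − 1/4z).

Solve |R(x)|<1 on ℝ⁻.
x=-0.79: |R|=0.3403
R=−1: 1+3/4x = −1+1/4x ⇒ -1/2x=2 ⇒ x=2/(-1/2)=-4.0000
Confirm numerically:
  x=-3.938: |R|=0.98438 <1
  x=-3.070: |R|=0.73692 <1
  x=-2.078: |R|=0.36756 <1
  x=-4.581: |R|=1.13542 >1
  x=-4.477: |R|=1.11254 >1
Interval (-4.0000, 0).

left endpoint -4.0000.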